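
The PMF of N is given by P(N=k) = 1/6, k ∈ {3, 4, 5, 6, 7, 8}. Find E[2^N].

E[2^N] = Σ 2^n·P(N=n)
 = 8·1/6 + 16·1/6 + 32·1/6 + 64·1/6 + 128·1/6 + 256·1/6
 = 4/3 + 8/3 + 16/3 + 32/3 + 64/3 + 128/3
 = 84

84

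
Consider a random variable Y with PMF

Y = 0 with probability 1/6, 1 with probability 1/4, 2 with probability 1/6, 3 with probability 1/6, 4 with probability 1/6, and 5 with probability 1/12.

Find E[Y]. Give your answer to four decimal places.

2.1667

E[Y] = Σ y·P(Y=y)
 = 0·1/6 + 1·1/4 + 2·1/6 + 3·1/6 + 4·1/6 + 5·1/12
 = 0 + 1/4 + 1/3 + 1/2 + 2/3 + 5/12
 = 13/6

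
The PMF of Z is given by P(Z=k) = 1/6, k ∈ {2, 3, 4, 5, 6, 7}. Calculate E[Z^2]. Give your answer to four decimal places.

E[Z^2] = Σ z^2·P(Z=z)
 = 4·1/6 + 9·1/6 + 16·1/6 + 25·1/6 + 36·1/6 + 49·1/6
 = 2/3 + 3/2 + 8/3 + 25/6 + 6 + 49/6
 = 139/6

23.1667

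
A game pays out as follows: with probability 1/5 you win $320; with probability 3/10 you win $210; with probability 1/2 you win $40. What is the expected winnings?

147

E[payout] = 320·1/5 + 210·3/10 + 40·1/2
 = 64 + 63 + 20
 = 147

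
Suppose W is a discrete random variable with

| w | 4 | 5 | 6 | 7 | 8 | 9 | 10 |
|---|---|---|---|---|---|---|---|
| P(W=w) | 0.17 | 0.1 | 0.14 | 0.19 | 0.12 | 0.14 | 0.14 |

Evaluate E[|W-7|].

1.67

E[|W-7|] = Σ |w-7|·P(W=w)
 = 3·0.17 + 2·0.1 + 1·0.14 + 0·0.19 + 1·0.12 + 2·0.14 + 3·0.14
 = 0.51 + 0.2 + 0.14 + 0 + 0.12 + 0.28 + 0.42
 = 1.67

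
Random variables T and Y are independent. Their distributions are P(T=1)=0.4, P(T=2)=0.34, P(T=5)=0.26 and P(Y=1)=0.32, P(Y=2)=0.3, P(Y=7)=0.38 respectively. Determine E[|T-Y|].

2.5512

E[|T-Y|] = Σ_t Σ_y |t-y| · P(T=t)P(Y=y)
 = 0·0.128 + 1·0.12 + 6·0.152 + 1·0.1088 + 0·0.102 + 5·0.1292 + 4·0.0832 + 3·0.078 + 2·0.0988
 = 0 + 0.12 + 0.912 + 0.1088 + 0 + 0.646 + 0.3328 + 0.234 + 0.1976
 = 2.5512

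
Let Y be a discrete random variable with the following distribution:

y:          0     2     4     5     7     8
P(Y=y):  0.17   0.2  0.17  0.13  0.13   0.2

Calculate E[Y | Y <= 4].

2

P(Y <= 4) = 0.17 + 0.2 + 0.17 = 0.54.
E[Y | Y <= 4] = [0·0.17 + 2·0.2 + 4·0.17] / 0.54
 = 1.08 / 0.54
 = 2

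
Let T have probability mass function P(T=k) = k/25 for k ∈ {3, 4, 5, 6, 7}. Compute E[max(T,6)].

6.28

E[max(T,6)] = Σ max(t,6)·P(T=t)
 = 6·3/25 + 6·4/25 + 6·1/5 + 6·6/25 + 7·7/25
 = 18/25 + 24/25 + 6/5 + 36/25 + 49/25
 = 157/25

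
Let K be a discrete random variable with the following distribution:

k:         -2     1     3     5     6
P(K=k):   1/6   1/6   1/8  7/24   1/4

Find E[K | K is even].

P(K is even) = 1/6 + 1/4 = 5/12.
E[K | K is even] = [(-2)·1/6 + 6·1/4] / (5/12)
 = 7/6 / (5/12)
 = 14/5

2.8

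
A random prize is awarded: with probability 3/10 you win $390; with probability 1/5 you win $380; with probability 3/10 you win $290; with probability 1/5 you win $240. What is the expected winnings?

328

E[payout] = 390·3/10 + 380·1/5 + 290·3/10 + 240·1/5
 = 117 + 76 + 87 + 48
 = 328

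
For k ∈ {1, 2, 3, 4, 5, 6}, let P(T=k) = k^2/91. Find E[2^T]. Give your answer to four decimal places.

E[2^T] = Σ 2^t·P(T=t)
 = 2·1/91 + 4·4/91 + 8·9/91 + 16·16/91 + 32·25/91 + 64·36/91
 = 2/91 + 16/91 + 72/91 + 256/91 + 800/91 + 2304/91
 = 3450/91

37.9121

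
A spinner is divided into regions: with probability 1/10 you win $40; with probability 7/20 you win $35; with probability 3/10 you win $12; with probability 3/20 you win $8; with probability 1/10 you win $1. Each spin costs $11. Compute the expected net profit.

E[payout] = 40·1/10 + 35·7/20 + 12·3/10 + 8·3/20 + 1·1/10
 = 4 + 49/4 + 18/5 + 6/5 + 1/10
 = 423/20
Net = 423/20 - 11 = 203/20

10.15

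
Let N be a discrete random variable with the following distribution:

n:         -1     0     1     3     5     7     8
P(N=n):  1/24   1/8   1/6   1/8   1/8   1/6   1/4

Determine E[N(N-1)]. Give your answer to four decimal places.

E[N(N-1)] = Σ n(n-1)·P(N=n)
 = 2·1/24 + 0·1/8 + 0·1/6 + 6·1/8 + 20·1/8 + 42·1/6 + 56·1/4
 = 1/12 + 0 + 0 + 3/4 + 5/2 + 7 + 14
 = 73/3

24.3333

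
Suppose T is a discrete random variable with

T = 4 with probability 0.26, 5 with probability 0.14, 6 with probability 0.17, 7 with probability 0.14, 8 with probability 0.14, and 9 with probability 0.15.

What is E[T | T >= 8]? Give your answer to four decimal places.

P(T >= 8) = 0.14 + 0.15 = 0.29.
E[T | T >= 8] = [8·0.14 + 9·0.15] / 0.29
 = 2.47 / 0.29
 = 247/29

8.5172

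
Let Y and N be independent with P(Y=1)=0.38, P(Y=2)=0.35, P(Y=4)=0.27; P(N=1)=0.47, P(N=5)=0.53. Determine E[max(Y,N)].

3.6652

E[max(Y,N)] = Σ_y Σ_n max(y,n) · P(Y=y)P(N=n)
 = 1·0.1786 + 5·0.2014 + 2·0.1645 + 5·0.1855 + 4·0.1269 + 5·0.1431
 = 0.1786 + 1.007 + 0.329 + 0.9275 + 0.5076 + 0.7155
 = 3.6652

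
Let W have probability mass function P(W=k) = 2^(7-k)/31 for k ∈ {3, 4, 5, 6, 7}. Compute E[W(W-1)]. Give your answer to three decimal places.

12.065

E[W(W-1)] = Σ w(w-1)·P(W=w)
 = 6·16/31 + 12·8/31 + 20·4/31 + 30·2/31 + 42·1/31
 = 96/31 + 96/31 + 80/31 + 60/31 + 42/31
 = 374/31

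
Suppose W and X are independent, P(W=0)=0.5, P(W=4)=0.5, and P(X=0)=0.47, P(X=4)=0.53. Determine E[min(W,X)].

1.06

E[min(W,X)] = Σ_w Σ_x min(w,x) · P(W=w)P(X=x)
 = 0·0.235 + 0·0.265 + 0·0.235 + 4·0.265
 = 0 + 0 + 0 + 1.06
 = 1.06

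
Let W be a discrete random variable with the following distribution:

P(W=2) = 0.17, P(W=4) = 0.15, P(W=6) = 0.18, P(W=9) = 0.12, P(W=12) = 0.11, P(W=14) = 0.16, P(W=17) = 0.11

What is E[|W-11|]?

E[|W-11|] = Σ |w-11|·P(W=w)
 = 9·0.17 + 7·0.15 + 5·0.18 + 2·0.12 + 1·0.11 + 3·0.16 + 6·0.11
 = 1.53 + 1.05 + 0.9 + 0.24 + 0.11 + 0.48 + 0.66
 = 4.97

4.97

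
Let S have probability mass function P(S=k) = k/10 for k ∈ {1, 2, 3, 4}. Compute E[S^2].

E[S^2] = Σ s^2·P(S=s)
 = 1·1/10 + 4·1/5 + 9·3/10 + 16·2/5
 = 1/10 + 4/5 + 27/10 + 32/5
 = 10

10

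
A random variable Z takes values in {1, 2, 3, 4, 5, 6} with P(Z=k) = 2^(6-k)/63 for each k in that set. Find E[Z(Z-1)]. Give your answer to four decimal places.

E[Z(Z-1)] = Σ z(z-1)·P(Z=z)
 = 0·32/63 + 2·16/63 + 6·8/63 + 12·4/63 + 20·2/63 + 30·1/63
 = 0 + 32/63 + 16/21 + 16/21 + 40/63 + 10/21
 = 22/7

3.1429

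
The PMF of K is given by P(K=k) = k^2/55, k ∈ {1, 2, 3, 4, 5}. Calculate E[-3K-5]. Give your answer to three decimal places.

-17.273

E[-3K-5] = Σ (-3k-5)·P(K=k)
 = (-8)·1/55 + (-11)·4/55 + (-14)·9/55 + (-17)·16/55 + (-20)·5/11
 = (-8/55) + (-4/5) + (-126/55) + (-272/55) + (-100/11)
 = -190/11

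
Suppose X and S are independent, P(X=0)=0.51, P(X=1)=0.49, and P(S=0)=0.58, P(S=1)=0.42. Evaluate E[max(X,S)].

E[max(X,S)] = Σ_x Σ_s max(x,s) · P(X=x)P(S=s)
 = 0·0.2958 + 1·0.2142 + 1·0.2842 + 1·0.2058
 = 0 + 0.2142 + 0.2842 + 0.2058
 = 0.7042

0.7042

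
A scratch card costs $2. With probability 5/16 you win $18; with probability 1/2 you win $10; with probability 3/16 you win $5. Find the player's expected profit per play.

9.5625

E[payout] = 18·5/16 + 10·1/2 + 5·3/16
 = 45/8 + 5 + 15/16
 = 185/16
Net = 185/16 - 2 = 153/16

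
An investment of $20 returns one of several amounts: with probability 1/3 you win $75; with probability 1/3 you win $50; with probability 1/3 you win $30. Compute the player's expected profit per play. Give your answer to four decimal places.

E[payout] = 75·1/3 + 50·1/3 + 30·1/3
 = 25 + 50/3 + 10
 = 155/3
Net = 155/3 - 20 = 95/3

31.6667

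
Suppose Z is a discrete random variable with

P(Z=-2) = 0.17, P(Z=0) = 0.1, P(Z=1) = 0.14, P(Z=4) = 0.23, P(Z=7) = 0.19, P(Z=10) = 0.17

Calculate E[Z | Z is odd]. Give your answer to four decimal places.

P(Z is odd) = 0.14 + 0.19 = 0.33.
E[Z | Z is odd] = [1·0.14 + 7·0.19] / 0.33
 = 1.47 / 0.33
 = 49/11

4.4545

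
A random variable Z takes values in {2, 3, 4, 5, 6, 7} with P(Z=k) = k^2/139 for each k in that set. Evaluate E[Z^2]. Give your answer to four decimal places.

33.6331

E[Z^2] = Σ z^2·P(Z=z)
 = 4·4/139 + 9·9/139 + 16·16/139 + 25·25/139 + 36·36/139 + 49·49/139
 = 16/139 + 81/139 + 256/139 + 625/139 + 1296/139 + 2401/139
 = 4675/139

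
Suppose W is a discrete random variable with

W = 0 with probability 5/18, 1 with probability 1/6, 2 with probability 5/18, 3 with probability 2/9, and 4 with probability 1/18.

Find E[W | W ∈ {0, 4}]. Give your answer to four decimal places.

0.6667

P(W ∈ {0, 4}) = 5/18 + 1/18 = 1/3.
E[W | W ∈ {0, 4}] = [0·5/18 + 4·1/18] / (1/3)
 = 2/9 / (1/3)
 = 2/3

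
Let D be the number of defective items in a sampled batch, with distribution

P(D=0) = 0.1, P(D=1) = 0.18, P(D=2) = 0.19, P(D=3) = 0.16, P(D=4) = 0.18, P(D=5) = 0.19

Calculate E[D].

2.71

E[D] = Σ d·P(D=d)
 = 0·0.1 + 1·0.18 + 2·0.19 + 3·0.16 + 4·0.18 + 5·0.19
 = 0 + 0.18 + 0.38 + 0.48 + 0.72 + 0.95
 = 2.71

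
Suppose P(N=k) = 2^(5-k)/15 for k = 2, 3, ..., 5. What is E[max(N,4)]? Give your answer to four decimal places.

E[max(N,4)] = Σ max(n,4)·P(N=n)
 = 4·8/15 + 4·4/15 + 4·2/15 + 5·1/15
 = 32/15 + 16/15 + 8/15 + 1/3
 = 61/15

4.0667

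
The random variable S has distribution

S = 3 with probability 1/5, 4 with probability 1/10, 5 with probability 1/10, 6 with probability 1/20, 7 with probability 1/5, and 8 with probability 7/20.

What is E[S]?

E[S] = Σ s·P(S=s)
 = 3·1/5 + 4·1/10 + 5·1/10 + 6·1/20 + 7·1/5 + 8·7/20
 = 3/5 + 2/5 + 1/2 + 3/10 + 7/5 + 14/5
 = 6

6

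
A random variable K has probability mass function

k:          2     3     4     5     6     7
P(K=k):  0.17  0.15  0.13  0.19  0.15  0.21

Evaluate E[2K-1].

E[2K-1] = Σ (2k-1)·P(K=k)
 = 3·0.17 + 5·0.15 + 7·0.13 + 9·0.19 + 11·0.15 + 13·0.21
 = 0.51 + 0.75 + 0.91 + 1.71 + 1.65 + 2.73
 = 8.26

8.26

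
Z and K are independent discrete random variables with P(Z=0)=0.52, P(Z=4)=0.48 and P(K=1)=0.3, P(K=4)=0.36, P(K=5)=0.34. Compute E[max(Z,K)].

E[max(Z,K)] = Σ_z Σ_k max(z,k) · P(Z=z)P(K=k)
 = 1·0.156 + 4·0.1872 + 5·0.1768 + 4·0.144 + 4·0.1728 + 5·0.1632
 = 0.156 + 0.7488 + 0.884 + 0.576 + 0.6912 + 0.816
 = 3.872

3.872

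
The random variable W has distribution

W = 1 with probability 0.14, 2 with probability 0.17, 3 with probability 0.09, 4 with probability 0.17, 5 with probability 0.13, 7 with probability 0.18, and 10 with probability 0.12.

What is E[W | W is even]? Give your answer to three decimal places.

4.826

P(W is even) = 0.17 + 0.17 + 0.12 = 0.46.
E[W | W is even] = [2·0.17 + 4·0.17 + 10·0.12] / 0.46
 = 2.22 / 0.46
 = 111/23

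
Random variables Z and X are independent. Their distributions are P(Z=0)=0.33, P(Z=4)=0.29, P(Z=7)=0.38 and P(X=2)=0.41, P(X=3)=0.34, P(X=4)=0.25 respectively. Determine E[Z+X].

6.66

E[Z+X] = Σ_z Σ_x (z+x) · P(Z=z)P(X=x)
 = 2·0.1353 + 3·0.1122 + 4·0.0825 + 6·0.1189 + 7·0.0986 + 8·0.0725 + 9·0.1558 + 10·0.1292 + 11·0.095
 = 0.2706 + 0.3366 + 0.33 + 0.7134 + 0.6902 + 0.58 + 1.4022 + 1.292 + 1.045
 = 6.66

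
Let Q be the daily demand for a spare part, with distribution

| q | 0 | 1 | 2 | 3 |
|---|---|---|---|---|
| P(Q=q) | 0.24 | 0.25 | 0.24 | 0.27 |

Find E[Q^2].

3.64

E[Q^2] = Σ q^2·P(Q=q)
 = 0·0.24 + 1·0.25 + 4·0.24 + 9·0.27
 = 0 + 0.25 + 0.96 + 2.43
 = 3.64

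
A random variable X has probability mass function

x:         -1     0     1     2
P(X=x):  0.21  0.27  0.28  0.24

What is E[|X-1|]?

E[|X-1|] = Σ |x-1|·P(X=x)
 = 2·0.21 + 1·0.27 + 0·0.28 + 1·0.24
 = 0.42 + 0.27 + 0 + 0.24
 = 0.93

0.93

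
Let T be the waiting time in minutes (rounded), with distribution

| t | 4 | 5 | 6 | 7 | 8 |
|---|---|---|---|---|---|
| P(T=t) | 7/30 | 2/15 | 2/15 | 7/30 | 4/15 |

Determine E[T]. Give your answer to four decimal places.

E[T] = Σ t·P(T=t)
 = 4·7/30 + 5·2/15 + 6·2/15 + 7·7/30 + 8·4/15
 = 14/15 + 2/3 + 4/5 + 49/30 + 32/15
 = 37/6

6.1667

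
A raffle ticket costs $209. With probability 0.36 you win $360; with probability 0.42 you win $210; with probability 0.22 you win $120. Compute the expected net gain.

E[payout] = 360·0.36 + 210·0.42 + 120·0.22
 = 129.6 + 88.2 + 26.4
 = 244.2
Net = 244.2 - 209 = 35.2

35.2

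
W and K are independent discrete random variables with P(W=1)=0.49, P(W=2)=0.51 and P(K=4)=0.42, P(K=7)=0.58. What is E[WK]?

8.6674

E[WK] = Σ_w Σ_k wk · P(W=w)P(K=k)
 = 4·0.2058 + 7·0.2842 + 8·0.2142 + 14·0.2958
 = 0.8232 + 1.9894 + 1.7136 + 4.1412
 = 8.6674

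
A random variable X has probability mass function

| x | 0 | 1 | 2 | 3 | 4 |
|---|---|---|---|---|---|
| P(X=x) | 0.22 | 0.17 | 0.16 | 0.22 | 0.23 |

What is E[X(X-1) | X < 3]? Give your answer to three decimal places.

0.582

P(X < 3) = 0.22 + 0.17 + 0.16 = 0.55.
E[X(X-1) | X < 3] = [0·0.22 + 0·0.17 + 2·0.16] / 0.55
 = 0.32 / 0.55
 = 32/55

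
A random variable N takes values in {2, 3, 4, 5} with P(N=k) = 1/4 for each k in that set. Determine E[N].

3.5

E[N] = Σ n·P(N=n)
 = 2·1/4 + 3·1/4 + 4·1/4 + 5·1/4
 = 1/2 + 3/4 + 1 + 5/4
 = 7/2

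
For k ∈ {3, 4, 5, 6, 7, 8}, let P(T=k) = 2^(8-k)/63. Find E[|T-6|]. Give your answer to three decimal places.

E[|T-6|] = Σ |t-6|·P(T=t)
 = 3·32/63 + 2·16/63 + 1·8/63 + 0·4/63 + 1·2/63 + 2·1/63
 = 32/21 + 32/63 + 8/63 + 0 + 2/63 + 2/63
 = 20/9

2.222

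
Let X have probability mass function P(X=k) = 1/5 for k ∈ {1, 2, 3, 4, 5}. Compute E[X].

E[X] = Σ x·P(X=x)
 = 1·1/5 + 2·1/5 + 3·1/5 + 4·1/5 + 5·1/5
 = 1/5 + 2/5 + 3/5 + 4/5 + 1
 = 3

3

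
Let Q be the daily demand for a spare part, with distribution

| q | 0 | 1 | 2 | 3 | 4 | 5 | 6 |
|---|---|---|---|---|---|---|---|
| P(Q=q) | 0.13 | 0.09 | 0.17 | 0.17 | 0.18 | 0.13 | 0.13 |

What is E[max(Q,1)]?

3.22

E[max(Q,1)] = Σ max(q,1)·P(Q=q)
 = 1·0.13 + 1·0.09 + 2·0.17 + 3·0.17 + 4·0.18 + 5·0.13 + 6·0.13
 = 0.13 + 0.09 + 0.34 + 0.51 + 0.72 + 0.65 + 0.78
 = 3.22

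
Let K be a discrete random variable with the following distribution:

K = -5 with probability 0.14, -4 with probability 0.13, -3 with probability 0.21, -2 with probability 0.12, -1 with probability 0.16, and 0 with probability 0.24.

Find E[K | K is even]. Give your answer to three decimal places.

-1.551

P(K is even) = 0.13 + 0.12 + 0.24 = 0.49.
E[K | K is even] = [(-4)·0.13 + (-2)·0.12 + 0·0.24] / 0.49
 = -0.76 / 0.49
 = -76/49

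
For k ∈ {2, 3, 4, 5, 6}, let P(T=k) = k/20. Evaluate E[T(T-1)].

E[T(T-1)] = Σ t(t-1)·P(T=t)
 = 2·1/10 + 6·3/20 + 12·1/5 + 20·1/4 + 30·3/10
 = 1/5 + 9/10 + 12/5 + 5 + 9
 = 35/2

17.5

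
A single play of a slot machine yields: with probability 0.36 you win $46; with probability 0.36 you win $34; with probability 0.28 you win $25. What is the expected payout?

35.8

E[payout] = 46·0.36 + 34·0.36 + 25·0.28
 = 16.56 + 12.24 + 7
 = 35.8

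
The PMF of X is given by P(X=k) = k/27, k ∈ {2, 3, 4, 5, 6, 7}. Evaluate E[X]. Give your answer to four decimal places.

E[X] = Σ x·P(X=x)
 = 2·2/27 + 3·1/9 + 4·4/27 + 5·5/27 + 6·2/9 + 7·7/27
 = 4/27 + 1/3 + 16/27 + 25/27 + 4/3 + 49/27
 = 139/27

5.1481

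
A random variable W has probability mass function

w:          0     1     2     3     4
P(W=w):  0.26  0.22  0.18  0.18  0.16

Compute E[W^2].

5.12

E[W^2] = Σ w^2·P(W=w)
 = 0·0.26 + 1·0.22 + 4·0.18 + 9·0.18 + 16·0.16
 = 0 + 0.22 + 0.72 + 1.62 + 2.56
 = 5.12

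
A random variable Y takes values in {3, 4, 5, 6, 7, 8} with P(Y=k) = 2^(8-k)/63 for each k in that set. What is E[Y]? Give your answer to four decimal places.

3.9048

E[Y] = Σ y·P(Y=y)
 = 3·32/63 + 4·16/63 + 5·8/63 + 6·4/63 + 7·2/63 + 8·1/63
 = 32/21 + 64/63 + 40/63 + 8/21 + 2/9 + 8/63
 = 82/21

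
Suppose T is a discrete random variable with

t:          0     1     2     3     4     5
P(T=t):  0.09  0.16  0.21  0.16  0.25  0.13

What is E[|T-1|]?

E[|T-1|] = Σ |t-1|·P(T=t)
 = 1·0.09 + 0·0.16 + 1·0.21 + 2·0.16 + 3·0.25 + 4·0.13
 = 0.09 + 0 + 0.21 + 0.32 + 0.75 + 0.52
 = 1.89

1.89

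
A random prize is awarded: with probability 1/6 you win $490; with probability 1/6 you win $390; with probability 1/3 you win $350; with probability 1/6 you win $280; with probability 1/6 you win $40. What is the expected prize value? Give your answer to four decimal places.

E[payout] = 490·1/6 + 390·1/6 + 350·1/3 + 280·1/6 + 40·1/6
 = 245/3 + 65 + 350/3 + 140/3 + 20/3
 = 950/3

316.6667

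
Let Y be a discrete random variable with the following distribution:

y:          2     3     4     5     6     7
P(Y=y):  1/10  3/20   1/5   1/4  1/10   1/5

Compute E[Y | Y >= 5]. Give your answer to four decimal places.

P(Y >= 5) = 1/4 + 1/10 + 1/5 = 11/20.
E[Y | Y >= 5] = [5·1/4 + 6·1/10 + 7·1/5] / (11/20)
 = 13/4 / (11/20)
 = 65/11

5.9091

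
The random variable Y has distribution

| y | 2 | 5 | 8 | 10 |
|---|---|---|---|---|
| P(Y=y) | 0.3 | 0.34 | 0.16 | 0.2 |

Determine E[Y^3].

E[Y^3] = Σ y^3·P(Y=y)
 = 8·0.3 + 125·0.34 + 512·0.16 + 1000·0.2
 = 2.4 + 42.5 + 81.92 + 200
 = 326.82

326.82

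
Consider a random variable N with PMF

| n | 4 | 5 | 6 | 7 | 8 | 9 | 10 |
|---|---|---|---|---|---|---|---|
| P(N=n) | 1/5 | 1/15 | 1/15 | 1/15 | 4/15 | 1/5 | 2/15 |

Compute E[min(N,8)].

E[min(N,8)] = Σ min(n,8)·P(N=n)
 = 4·1/5 + 5·1/15 + 6·1/15 + 7·1/15 + 8·4/15 + 8·1/5 + 8·2/15
 = 4/5 + 1/3 + 2/5 + 7/15 + 32/15 + 8/5 + 16/15
 = 34/5

6.8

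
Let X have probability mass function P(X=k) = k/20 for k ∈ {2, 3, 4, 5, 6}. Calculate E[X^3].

E[X^3] = Σ x^3·P(X=x)
 = 8·1/10 + 27·3/20 + 64·1/5 + 125·1/4 + 216·3/10
 = 4/5 + 81/20 + 64/5 + 125/4 + 324/5
 = 1137/10

113.7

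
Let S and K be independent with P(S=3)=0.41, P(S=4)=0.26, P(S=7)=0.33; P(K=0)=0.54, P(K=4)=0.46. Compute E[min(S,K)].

1.6514

E[min(S,K)] = Σ_s Σ_k min(s,k) · P(S=s)P(K=k)
 = 0·0.2214 + 3·0.1886 + 0·0.1404 + 4·0.1196 + 0·0.1782 + 4·0.1518
 = 0 + 0.5658 + 0 + 0.4784 + 0 + 0.6072
 = 1.6514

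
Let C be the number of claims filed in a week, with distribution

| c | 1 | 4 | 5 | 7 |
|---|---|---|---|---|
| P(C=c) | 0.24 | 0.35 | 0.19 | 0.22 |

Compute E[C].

E[C] = Σ c·P(C=c)
 = 1·0.24 + 4·0.35 + 5·0.19 + 7·0.22
 = 0.24 + 1.4 + 0.95 + 1.54
 = 4.13

4.13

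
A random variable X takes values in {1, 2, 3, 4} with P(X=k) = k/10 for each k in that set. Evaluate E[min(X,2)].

1.9

E[min(X,2)] = Σ min(x,2)·P(X=x)
 = 1·1/10 + 2·1/5 + 2·3/10 + 2·2/5
 = 1/10 + 2/5 + 3/5 + 4/5
 = 19/10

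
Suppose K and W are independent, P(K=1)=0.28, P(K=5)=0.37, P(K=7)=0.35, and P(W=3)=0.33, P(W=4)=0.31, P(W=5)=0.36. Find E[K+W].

8.61

E[K+W] = Σ_k Σ_w (k+w) · P(K=k)P(W=w)
 = 4·0.0924 + 5·0.0868 + 6·0.1008 + 8·0.1221 + 9·0.1147 + 10·0.1332 + 10·0.1155 + 11·0.1085 + 12·0.126
 = 0.3696 + 0.434 + 0.6048 + 0.9768 + 1.0323 + 1.332 + 1.155 + 1.1935 + 1.512
 = 8.61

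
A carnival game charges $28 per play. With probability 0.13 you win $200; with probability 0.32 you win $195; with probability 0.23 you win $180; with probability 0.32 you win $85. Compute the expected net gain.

E[payout] = 200·0.13 + 195·0.32 + 180·0.23 + 85·0.32
 = 26 + 62.4 + 41.4 + 27.2
 = 157
Net = 157 - 28 = 129

129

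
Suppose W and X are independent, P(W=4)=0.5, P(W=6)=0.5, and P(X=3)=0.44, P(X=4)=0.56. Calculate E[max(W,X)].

5

E[max(W,X)] = Σ_w Σ_x max(w,x) · P(W=w)P(X=x)
 = 4·0.22 + 4·0.28 + 6·0.22 + 6·0.28
 = 0.88 + 1.12 + 1.32 + 1.68
 = 5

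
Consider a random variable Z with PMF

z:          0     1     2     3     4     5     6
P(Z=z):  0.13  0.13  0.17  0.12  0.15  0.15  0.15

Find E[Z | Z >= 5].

P(Z >= 5) = 0.15 + 0.15 = 0.3.
E[Z | Z >= 5] = [5·0.15 + 6·0.15] / 0.3
 = 1.65 / 0.3
 = 11/2

5.5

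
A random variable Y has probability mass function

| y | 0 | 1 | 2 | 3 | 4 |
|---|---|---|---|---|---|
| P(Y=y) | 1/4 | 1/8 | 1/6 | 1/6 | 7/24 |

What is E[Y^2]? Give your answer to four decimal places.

6.9583

E[Y^2] = Σ y^2·P(Y=y)
 = 0·1/4 + 1·1/8 + 4·1/6 + 9·1/6 + 16·7/24
 = 0 + 1/8 + 2/3 + 3/2 + 14/3
 = 167/24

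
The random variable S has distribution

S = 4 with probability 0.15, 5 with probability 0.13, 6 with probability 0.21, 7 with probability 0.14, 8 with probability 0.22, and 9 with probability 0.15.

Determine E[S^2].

46.3

E[S^2] = Σ s^2·P(S=s)
 = 16·0.15 + 25·0.13 + 36·0.21 + 49·0.14 + 64·0.22 + 81·0.15
 = 2.4 + 3.25 + 7.56 + 6.86 + 14.08 + 12.15
 = 46.3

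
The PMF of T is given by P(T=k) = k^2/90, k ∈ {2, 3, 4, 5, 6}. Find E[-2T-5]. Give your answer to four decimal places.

-14.7778

E[-2T-5] = Σ (-2t-5)·P(T=t)
 = (-9)·2/45 + (-11)·1/10 + (-13)·8/45 + (-15)·5/18 + (-17)·2/5
 = (-2/5) + (-11/10) + (-104/45) + (-25/6) + (-34/5)
 = -133/9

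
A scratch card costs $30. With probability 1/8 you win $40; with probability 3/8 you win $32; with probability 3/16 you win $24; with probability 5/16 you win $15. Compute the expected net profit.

E[payout] = 40·1/8 + 32·3/8 + 24·3/16 + 15·5/16
 = 5 + 12 + 9/2 + 75/16
 = 419/16
Net = 419/16 - 30 = -61/16

-3.8125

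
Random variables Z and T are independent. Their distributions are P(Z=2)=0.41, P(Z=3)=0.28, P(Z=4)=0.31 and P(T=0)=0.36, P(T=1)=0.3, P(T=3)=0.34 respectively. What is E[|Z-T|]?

E[|Z-T|] = Σ_z Σ_t |z-t| · P(Z=z)P(T=t)
 = 2·0.1476 + 1·0.123 + 1·0.1394 + 3·0.1008 + 2·0.084 + 0·0.0952 + 4·0.1116 + 3·0.093 + 1·0.1054
 = 0.2952 + 0.123 + 0.1394 + 0.3024 + 0.168 + 0 + 0.4464 + 0.279 + 0.1054
 = 1.8588

1.8588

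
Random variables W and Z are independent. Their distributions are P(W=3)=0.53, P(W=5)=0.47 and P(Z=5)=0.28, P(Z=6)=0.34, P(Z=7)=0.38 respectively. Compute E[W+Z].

10.04

E[W+Z] = Σ_w Σ_z (w+z) · P(W=w)P(Z=z)
 = 8·0.1484 + 9·0.1802 + 10·0.2014 + 10·0.1316 + 11·0.1598 + 12·0.1786
 = 1.1872 + 1.6218 + 2.014 + 1.316 + 1.7578 + 2.1432
 = 10.04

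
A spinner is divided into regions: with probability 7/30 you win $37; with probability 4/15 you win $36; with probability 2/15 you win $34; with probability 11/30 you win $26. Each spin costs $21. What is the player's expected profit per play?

E[payout] = 37·7/30 + 36·4/15 + 34·2/15 + 26·11/30
 = 259/30 + 48/5 + 68/15 + 143/15
 = 323/10
Net = 323/10 - 21 = 113/10

11.3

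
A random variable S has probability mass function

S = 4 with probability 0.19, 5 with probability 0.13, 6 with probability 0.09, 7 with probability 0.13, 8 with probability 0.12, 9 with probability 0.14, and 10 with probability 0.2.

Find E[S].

E[S] = Σ s·P(S=s)
 = 4·0.19 + 5·0.13 + 6·0.09 + 7·0.13 + 8·0.12 + 9·0.14 + 10·0.2
 = 0.76 + 0.65 + 0.54 + 0.91 + 0.96 + 1.26 + 2
 = 7.08

7.08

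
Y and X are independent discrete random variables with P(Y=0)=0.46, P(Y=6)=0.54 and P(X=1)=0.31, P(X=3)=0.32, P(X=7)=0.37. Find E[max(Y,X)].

5.2154

E[max(Y,X)] = Σ_y Σ_x max(y,x) · P(Y=y)P(X=x)
 = 1·0.1426 + 3·0.1472 + 7·0.1702 + 6·0.1674 + 6·0.1728 + 7·0.1998
 = 0.1426 + 0.4416 + 1.1914 + 1.0044 + 1.0368 + 1.3986
 = 5.2154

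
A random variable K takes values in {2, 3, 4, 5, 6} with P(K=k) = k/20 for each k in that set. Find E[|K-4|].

1.2

E[|K-4|] = Σ |k-4|·P(K=k)
 = 2·1/10 + 1·3/20 + 0·1/5 + 1·1/4 + 2·3/10
 = 1/5 + 3/20 + 0 + 1/4 + 3/5
 = 6/5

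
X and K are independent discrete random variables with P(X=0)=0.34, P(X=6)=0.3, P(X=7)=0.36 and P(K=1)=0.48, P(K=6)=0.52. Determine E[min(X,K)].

E[min(X,K)] = Σ_x Σ_k min(x,k) · P(X=x)P(K=k)
 = 0·0.1632 + 0·0.1768 + 1·0.144 + 6·0.156 + 1·0.1728 + 6·0.1872
 = 0 + 0 + 0.144 + 0.936 + 0.1728 + 1.1232
 = 2.376

2.376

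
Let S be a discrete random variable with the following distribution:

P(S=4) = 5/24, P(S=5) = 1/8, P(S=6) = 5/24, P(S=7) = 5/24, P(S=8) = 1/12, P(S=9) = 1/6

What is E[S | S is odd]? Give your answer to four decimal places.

P(S is odd) = 1/8 + 5/24 + 1/6 = 1/2.
E[S | S is odd] = [5·1/8 + 7·5/24 + 9·1/6] / (1/2)
 = 43/12 / (1/2)
 = 43/6

7.1667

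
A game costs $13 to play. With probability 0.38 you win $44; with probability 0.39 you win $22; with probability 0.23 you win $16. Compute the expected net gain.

15.98

E[payout] = 44·0.38 + 22·0.39 + 16·0.23
 = 16.72 + 8.58 + 3.68
 = 28.98
Net = 28.98 - 13 = 15.98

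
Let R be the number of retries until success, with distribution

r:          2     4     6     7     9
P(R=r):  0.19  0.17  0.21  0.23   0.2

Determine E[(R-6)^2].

5.75

E[(R-6)^2] = Σ (r-6)^2·P(R=r)
 = 16·0.19 + 4·0.17 + 0·0.21 + 1·0.23 + 9·0.2
 = 3.04 + 0.68 + 0 + 0.23 + 1.8
 = 5.75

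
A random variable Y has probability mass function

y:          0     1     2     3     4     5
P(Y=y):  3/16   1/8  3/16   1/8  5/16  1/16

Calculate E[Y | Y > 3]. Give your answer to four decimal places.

P(Y > 3) = 5/16 + 1/16 = 3/8.
E[Y | Y > 3] = [4·5/16 + 5·1/16] / (3/8)
 = 25/16 / (3/8)
 = 25/6

4.1667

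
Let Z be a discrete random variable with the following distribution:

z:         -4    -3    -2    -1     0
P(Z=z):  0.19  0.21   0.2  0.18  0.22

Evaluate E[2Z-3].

-6.94

E[2Z-3] = Σ (2z-3)·P(Z=z)
 = (-11)·0.19 + (-9)·0.21 + (-7)·0.2 + (-5)·0.18 + (-3)·0.22
 = (-2.09) + (-1.89) + (-1.4) + (-0.9) + (-0.66)
 = -6.94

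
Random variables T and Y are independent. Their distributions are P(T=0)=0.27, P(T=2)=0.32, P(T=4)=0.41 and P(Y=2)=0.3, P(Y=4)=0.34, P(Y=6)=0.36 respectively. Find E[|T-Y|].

E[|T-Y|] = Σ_t Σ_y |t-y| · P(T=t)P(Y=y)
 = 2·0.081 + 4·0.0918 + 6·0.0972 + 0·0.096 + 2·0.1088 + 4·0.1152 + 2·0.123 + 0·0.1394 + 2·0.1476
 = 0.162 + 0.3672 + 0.5832 + 0 + 0.2176 + 0.4608 + 0.246 + 0 + 0.2952
 = 2.332

2.332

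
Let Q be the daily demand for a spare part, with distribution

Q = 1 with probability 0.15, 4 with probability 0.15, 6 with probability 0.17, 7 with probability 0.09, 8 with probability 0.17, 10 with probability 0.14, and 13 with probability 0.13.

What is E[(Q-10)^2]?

E[(Q-10)^2] = Σ (q-10)^2·P(Q=q)
 = 81·0.15 + 36·0.15 + 16·0.17 + 9·0.09 + 4·0.17 + 0·0.14 + 9·0.13
 = 12.15 + 5.4 + 2.72 + 0.81 + 0.68 + 0 + 1.17
 = 22.93

22.93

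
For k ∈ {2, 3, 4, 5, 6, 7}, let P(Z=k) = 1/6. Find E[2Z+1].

10

E[2Z+1] = Σ (2z+1)·P(Z=z)
 = 5·1/6 + 7·1/6 + 9·1/6 + 11·1/6 + 13·1/6 + 15·1/6
 = 5/6 + 7/6 + 3/2 + 11/6 + 13/6 + 5/2
 = 10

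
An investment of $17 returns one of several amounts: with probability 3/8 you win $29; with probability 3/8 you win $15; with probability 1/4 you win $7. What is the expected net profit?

E[payout] = 29·3/8 + 15·3/8 + 7·1/4
 = 87/8 + 45/8 + 7/4
 = 73/4
Net = 73/4 - 17 = 5/4

1.25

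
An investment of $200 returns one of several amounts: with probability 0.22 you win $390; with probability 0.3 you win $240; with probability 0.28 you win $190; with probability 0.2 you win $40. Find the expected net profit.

E[payout] = 390·0.22 + 240·0.3 + 190·0.28 + 40·0.2
 = 85.8 + 72 + 53.2 + 8
 = 219
Net = 219 - 200 = 19

19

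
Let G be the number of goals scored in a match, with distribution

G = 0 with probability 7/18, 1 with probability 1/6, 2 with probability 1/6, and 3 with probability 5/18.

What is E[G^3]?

E[G^3] = Σ g^3·P(G=g)
 = 0·7/18 + 1·1/6 + 8·1/6 + 27·5/18
 = 0 + 1/6 + 4/3 + 15/2
 = 9

9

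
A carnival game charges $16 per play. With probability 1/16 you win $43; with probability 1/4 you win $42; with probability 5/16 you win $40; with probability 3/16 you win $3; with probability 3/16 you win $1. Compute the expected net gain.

10.4375

E[payout] = 43·1/16 + 42·1/4 + 40·5/16 + 3·3/16 + 1·3/16
 = 43/16 + 21/2 + 25/2 + 9/16 + 3/16
 = 423/16
Net = 423/16 - 16 = 167/16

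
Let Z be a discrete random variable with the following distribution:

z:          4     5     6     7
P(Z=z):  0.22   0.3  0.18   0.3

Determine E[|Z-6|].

E[|Z-6|] = Σ |z-6|·P(Z=z)
 = 2·0.22 + 1·0.3 + 0·0.18 + 1·0.3
 = 0.44 + 0.3 + 0 + 0.3
 = 1.04

1.04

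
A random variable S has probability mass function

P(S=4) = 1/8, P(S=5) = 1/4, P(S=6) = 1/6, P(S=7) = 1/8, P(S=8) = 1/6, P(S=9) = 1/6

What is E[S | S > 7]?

P(S > 7) = 1/6 + 1/6 = 1/3.
E[S | S > 7] = [8·1/6 + 9·1/6] / (1/3)
 = 17/6 / (1/3)
 = 17/2

8.5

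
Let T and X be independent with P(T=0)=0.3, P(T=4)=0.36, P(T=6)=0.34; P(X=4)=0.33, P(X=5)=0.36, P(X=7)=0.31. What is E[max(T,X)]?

5.6368

E[max(T,X)] = Σ_t Σ_x max(t,x) · P(T=t)P(X=x)
 = 4·0.099 + 5·0.108 + 7·0.093 + 4·0.1188 + 5·0.1296 + 7·0.1116 + 6·0.1122 + 6·0.1224 + 7·0.1054
 = 0.396 + 0.54 + 0.651 + 0.4752 + 0.648 + 0.7812 + 0.6732 + 0.7344 + 0.7378
 = 5.6368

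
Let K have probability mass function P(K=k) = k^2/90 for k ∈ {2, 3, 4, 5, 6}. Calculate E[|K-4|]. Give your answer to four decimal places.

E[|K-4|] = Σ |k-4|·P(K=k)
 = 2·2/45 + 1·1/10 + 0·8/45 + 1·5/18 + 2·2/5
 = 4/45 + 1/10 + 0 + 5/18 + 4/5
 = 19/15

1.2667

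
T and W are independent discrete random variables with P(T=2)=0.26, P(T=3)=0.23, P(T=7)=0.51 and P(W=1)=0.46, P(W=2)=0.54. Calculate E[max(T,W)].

E[max(T,W)] = Σ_t Σ_w max(t,w) · P(T=t)P(W=w)
 = 2·0.1196 + 2·0.1404 + 3·0.1058 + 3·0.1242 + 7·0.2346 + 7·0.2754
 = 0.2392 + 0.2808 + 0.3174 + 0.3726 + 1.6422 + 1.9278
 = 4.78

4.78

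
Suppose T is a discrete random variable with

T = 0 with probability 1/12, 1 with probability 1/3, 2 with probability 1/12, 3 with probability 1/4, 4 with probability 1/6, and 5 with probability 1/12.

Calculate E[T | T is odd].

2.25

P(T is odd) = 1/3 + 1/4 + 1/12 = 2/3.
E[T | T is odd] = [1·1/3 + 3·1/4 + 5·1/12] / (2/3)
 = 3/2 / (2/3)
 = 9/4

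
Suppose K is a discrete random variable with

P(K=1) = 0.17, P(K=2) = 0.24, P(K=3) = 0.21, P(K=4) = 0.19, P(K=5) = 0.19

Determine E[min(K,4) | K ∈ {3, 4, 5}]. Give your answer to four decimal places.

P(K ∈ {3, 4, 5}) = 0.21 + 0.19 + 0.19 = 0.59.
E[min(K,4) | K ∈ {3, 4, 5}] = [3·0.21 + 4·0.19 + 4·0.19] / 0.59
 = 2.15 / 0.59
 = 215/59

3.6441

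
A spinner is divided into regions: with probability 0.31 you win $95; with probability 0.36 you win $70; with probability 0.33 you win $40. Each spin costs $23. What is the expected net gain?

44.85

E[payout] = 95·0.31 + 70·0.36 + 40·0.33
 = 29.45 + 25.2 + 13.2
 = 67.85
Net = 67.85 - 23 = 44.85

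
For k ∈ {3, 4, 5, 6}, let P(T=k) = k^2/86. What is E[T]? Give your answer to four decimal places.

E[T] = Σ t·P(T=t)
 = 3·9/86 + 4·8/43 + 5·25/86 + 6·18/43
 = 27/86 + 32/43 + 125/86 + 108/43
 = 216/43

5.0233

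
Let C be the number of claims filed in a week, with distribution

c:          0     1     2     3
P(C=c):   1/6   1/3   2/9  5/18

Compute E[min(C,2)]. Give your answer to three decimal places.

1.333

E[min(C,2)] = Σ min(c,2)·P(C=c)
 = 0·1/6 + 1·1/3 + 2·2/9 + 2·5/18
 = 0 + 1/3 + 4/9 + 5/9
 = 4/3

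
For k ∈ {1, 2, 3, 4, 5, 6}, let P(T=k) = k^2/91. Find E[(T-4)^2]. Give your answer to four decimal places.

E[(T-4)^2] = Σ (t-4)^2·P(T=t)
 = 9·1/91 + 4·4/91 + 1·9/91 + 0·16/91 + 1·25/91 + 4·36/91
 = 9/91 + 16/91 + 9/91 + 0 + 25/91 + 144/91
 = 29/13

2.2308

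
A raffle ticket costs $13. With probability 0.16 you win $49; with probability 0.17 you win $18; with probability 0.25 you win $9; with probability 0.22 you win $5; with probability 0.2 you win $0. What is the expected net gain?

1.25

E[payout] = 49·0.16 + 18·0.17 + 9·0.25 + 5·0.22 + 0·0.2
 = 7.84 + 3.06 + 2.25 + 1.1 + 0
 = 14.25
Net = 14.25 - 13 = 1.25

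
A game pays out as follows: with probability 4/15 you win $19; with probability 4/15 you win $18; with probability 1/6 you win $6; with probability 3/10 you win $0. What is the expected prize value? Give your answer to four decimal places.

E[payout] = 19·4/15 + 18·4/15 + 6·1/6 + 0·3/10
 = 76/15 + 24/5 + 1 + 0
 = 163/15

10.8667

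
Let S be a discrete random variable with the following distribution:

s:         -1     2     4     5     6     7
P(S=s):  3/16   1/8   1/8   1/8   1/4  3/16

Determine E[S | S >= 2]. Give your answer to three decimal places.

P(S >= 2) = 1/8 + 1/8 + 1/8 + 1/4 + 3/16 = 13/16.
E[S | S >= 2] = [2·1/8 + 4·1/8 + 5·1/8 + 6·1/4 + 7·3/16] / (13/16)
 = 67/16 / (13/16)
 = 67/13

5.154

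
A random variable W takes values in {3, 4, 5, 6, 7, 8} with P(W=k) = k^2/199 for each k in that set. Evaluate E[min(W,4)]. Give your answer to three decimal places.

3.955

E[min(W,4)] = Σ min(w,4)·P(W=w)
 = 3·9/199 + 4·16/199 + 4·25/199 + 4·36/199 + 4·49/199 + 4·64/199
 = 27/199 + 64/199 + 100/199 + 144/199 + 196/199 + 256/199
 = 787/199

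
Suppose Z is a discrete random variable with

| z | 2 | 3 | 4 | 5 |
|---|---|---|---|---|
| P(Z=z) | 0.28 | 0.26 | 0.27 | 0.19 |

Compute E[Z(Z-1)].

E[Z(Z-1)] = Σ z(z-1)·P(Z=z)
 = 2·0.28 + 6·0.26 + 12·0.27 + 20·0.19
 = 0.56 + 1.56 + 3.24 + 3.8
 = 9.16

9.16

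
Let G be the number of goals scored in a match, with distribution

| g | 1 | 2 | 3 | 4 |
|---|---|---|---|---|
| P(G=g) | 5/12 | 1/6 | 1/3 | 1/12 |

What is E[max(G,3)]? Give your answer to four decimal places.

3.0833

E[max(G,3)] = Σ max(g,3)·P(G=g)
 = 3·5/12 + 3·1/6 + 3·1/3 + 4·1/12
 = 5/4 + 1/2 + 1 + 1/3
 = 37/12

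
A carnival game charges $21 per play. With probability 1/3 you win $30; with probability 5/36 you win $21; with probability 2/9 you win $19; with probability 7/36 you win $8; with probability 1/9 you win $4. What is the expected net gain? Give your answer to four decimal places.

E[payout] = 30·1/3 + 21·5/36 + 19·2/9 + 8·7/36 + 4·1/9
 = 10 + 35/12 + 38/9 + 14/9 + 4/9
 = 689/36
Net = 689/36 - 21 = -67/36

-1.8611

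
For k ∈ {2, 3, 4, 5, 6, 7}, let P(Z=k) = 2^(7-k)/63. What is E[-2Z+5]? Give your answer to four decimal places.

E[-2Z+5] = Σ (-2z+5)·P(Z=z)
 = 1·32/63 + (-1)·16/63 + (-3)·8/63 + (-5)·4/63 + (-7)·2/63 + (-9)·1/63
 = 32/63 + (-16/63) + (-8/21) + (-20/63) + (-2/9) + (-1/7)
 = -17/21

-0.8095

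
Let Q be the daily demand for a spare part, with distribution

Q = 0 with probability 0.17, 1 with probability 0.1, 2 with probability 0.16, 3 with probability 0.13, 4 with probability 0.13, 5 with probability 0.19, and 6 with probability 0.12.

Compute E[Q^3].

E[Q^3] = Σ q^3·P(Q=q)
 = 0·0.17 + 1·0.1 + 8·0.16 + 27·0.13 + 64·0.13 + 125·0.19 + 216·0.12
 = 0 + 0.1 + 1.28 + 3.51 + 8.32 + 23.75 + 25.92
 = 62.88

62.88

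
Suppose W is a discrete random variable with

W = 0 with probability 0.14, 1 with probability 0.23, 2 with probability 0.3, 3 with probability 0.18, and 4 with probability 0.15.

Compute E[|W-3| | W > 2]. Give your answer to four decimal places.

0.4545

P(W > 2) = 0.18 + 0.15 = 0.33.
E[|W-3| | W > 2] = [0·0.18 + 1·0.15] / 0.33
 = 0.15 / 0.33
 = 5/11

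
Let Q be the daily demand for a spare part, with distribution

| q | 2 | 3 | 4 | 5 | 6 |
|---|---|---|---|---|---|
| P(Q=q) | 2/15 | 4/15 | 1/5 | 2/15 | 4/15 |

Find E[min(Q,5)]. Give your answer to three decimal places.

3.867

E[min(Q,5)] = Σ min(q,5)·P(Q=q)
 = 2·2/15 + 3·4/15 + 4·1/5 + 5·2/15 + 5·4/15
 = 4/15 + 4/5 + 4/5 + 2/3 + 4/3
 = 58/15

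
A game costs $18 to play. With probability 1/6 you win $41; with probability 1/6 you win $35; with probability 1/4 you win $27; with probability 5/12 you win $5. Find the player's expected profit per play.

E[payout] = 41·1/6 + 35·1/6 + 27·1/4 + 5·5/12
 = 41/6 + 35/6 + 27/4 + 25/12
 = 43/2
Net = 43/2 - 18 = 7/2

3.5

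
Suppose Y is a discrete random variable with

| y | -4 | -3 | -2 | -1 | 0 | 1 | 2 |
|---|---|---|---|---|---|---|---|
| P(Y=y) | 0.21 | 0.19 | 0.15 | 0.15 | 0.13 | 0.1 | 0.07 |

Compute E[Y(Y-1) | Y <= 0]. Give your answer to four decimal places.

9.2530

P(Y <= 0) = 0.21 + 0.19 + 0.15 + 0.15 + 0.13 = 0.83.
E[Y(Y-1) | Y <= 0] = [20·0.21 + 12·0.19 + 6·0.15 + 2·0.15 + 0·0.13] / 0.83
 = 7.68 / 0.83
 = 768/83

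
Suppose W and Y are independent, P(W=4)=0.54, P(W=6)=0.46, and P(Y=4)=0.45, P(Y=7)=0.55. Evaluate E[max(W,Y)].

6.064

E[max(W,Y)] = Σ_w Σ_y max(w,y) · P(W=w)P(Y=y)
 = 4·0.243 + 7·0.297 + 6·0.207 + 7·0.253
 = 0.972 + 2.079 + 1.242 + 1.771
 = 6.064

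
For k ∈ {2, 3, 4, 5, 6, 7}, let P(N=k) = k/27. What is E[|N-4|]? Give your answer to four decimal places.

E[|N-4|] = Σ |n-4|·P(N=n)
 = 2·2/27 + 1·1/9 + 0·4/27 + 1·5/27 + 2·2/9 + 3·7/27
 = 4/27 + 1/9 + 0 + 5/27 + 4/9 + 7/9
 = 5/3

1.6667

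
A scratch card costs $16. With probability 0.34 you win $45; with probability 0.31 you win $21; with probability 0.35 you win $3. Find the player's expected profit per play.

E[payout] = 45·0.34 + 21·0.31 + 3·0.35
 = 15.3 + 6.51 + 1.05
 = 22.86
Net = 22.86 - 16 = 6.86

6.86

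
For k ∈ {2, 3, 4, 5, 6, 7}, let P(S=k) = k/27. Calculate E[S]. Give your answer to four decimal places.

5.1481

E[S] = Σ s·P(S=s)
 = 2·2/27 + 3·1/9 + 4·4/27 + 5·5/27 + 6·2/9 + 7·7/27
 = 4/27 + 1/3 + 16/27 + 25/27 + 4/3 + 49/27
 = 139/27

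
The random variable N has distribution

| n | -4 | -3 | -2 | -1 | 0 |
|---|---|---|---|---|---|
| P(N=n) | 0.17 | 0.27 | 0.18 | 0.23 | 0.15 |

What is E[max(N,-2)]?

E[max(N,-2)] = Σ max(n,-2)·P(N=n)
 = (-2)·0.17 + (-2)·0.27 + (-2)·0.18 + (-1)·0.23 + 0·0.15
 = (-0.34) + (-0.54) + (-0.36) + (-0.23) + 0
 = -1.47

-1.47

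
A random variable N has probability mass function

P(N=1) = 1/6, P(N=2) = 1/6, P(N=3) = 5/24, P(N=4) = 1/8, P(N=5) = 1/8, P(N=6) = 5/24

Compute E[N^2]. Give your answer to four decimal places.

E[N^2] = Σ n^2·P(N=n)
 = 1·1/6 + 4·1/6 + 9·5/24 + 16·1/8 + 25·1/8 + 36·5/24
 = 1/6 + 2/3 + 15/8 + 2 + 25/8 + 15/2
 = 46/3

15.3333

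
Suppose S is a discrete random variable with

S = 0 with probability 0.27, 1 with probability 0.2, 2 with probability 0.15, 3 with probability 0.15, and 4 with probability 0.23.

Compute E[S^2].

E[S^2] = Σ s^2·P(S=s)
 = 0·0.27 + 1·0.2 + 4·0.15 + 9·0.15 + 16·0.23
 = 0 + 0.2 + 0.6 + 1.35 + 3.68
 = 5.83

5.83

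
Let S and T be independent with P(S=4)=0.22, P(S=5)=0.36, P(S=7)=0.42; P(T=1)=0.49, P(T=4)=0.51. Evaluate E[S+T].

8.15

E[S+T] = Σ_s Σ_t (s+t) · P(S=s)P(T=t)
 = 5·0.1078 + 8·0.1122 + 6·0.1764 + 9·0.1836 + 8·0.2058 + 11·0.2142
 = 0.539 + 0.8976 + 1.0584 + 1.6524 + 1.6464 + 2.3562
 = 8.15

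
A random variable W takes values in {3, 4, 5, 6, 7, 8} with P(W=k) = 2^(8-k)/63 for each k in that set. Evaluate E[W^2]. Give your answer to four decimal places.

E[W^2] = Σ w^2·P(W=w)
 = 9·32/63 + 16·16/63 + 25·8/63 + 36·4/63 + 49·2/63 + 64·1/63
 = 32/7 + 256/63 + 200/63 + 16/7 + 14/9 + 64/63
 = 50/3

16.6667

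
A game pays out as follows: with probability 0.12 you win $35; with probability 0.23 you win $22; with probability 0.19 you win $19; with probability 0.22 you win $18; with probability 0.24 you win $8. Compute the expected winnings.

18.75

E[payout] = 35·0.12 + 22·0.23 + 19·0.19 + 18·0.22 + 8·0.24
 = 4.2 + 5.06 + 3.61 + 3.96 + 1.92
 = 18.75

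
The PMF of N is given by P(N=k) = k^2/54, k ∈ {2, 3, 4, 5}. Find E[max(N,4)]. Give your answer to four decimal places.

4.4630

E[max(N,4)] = Σ max(n,4)·P(N=n)
 = 4·2/27 + 4·1/6 + 4·8/27 + 5·25/54
 = 8/27 + 2/3 + 32/27 + 125/54
 = 241/54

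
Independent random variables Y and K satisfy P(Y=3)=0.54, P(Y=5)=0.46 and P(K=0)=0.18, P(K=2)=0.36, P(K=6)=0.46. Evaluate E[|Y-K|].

2.3536

E[|Y-K|] = Σ_y Σ_k |y-k| · P(Y=y)P(K=k)
 = 3·0.0972 + 1·0.1944 + 3·0.2484 + 5·0.0828 + 3·0.1656 + 1·0.2116
 = 0.2916 + 0.1944 + 0.7452 + 0.414 + 0.4968 + 0.2116
 = 2.3536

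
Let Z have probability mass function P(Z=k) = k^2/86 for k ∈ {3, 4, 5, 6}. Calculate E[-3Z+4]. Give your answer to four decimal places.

E[-3Z+4] = Σ (-3z+4)·P(Z=z)
 = (-5)·9/86 + (-8)·8/43 + (-11)·25/86 + (-14)·18/43
 = (-45/86) + (-64/43) + (-275/86) + (-252/43)
 = -476/43

-11.0698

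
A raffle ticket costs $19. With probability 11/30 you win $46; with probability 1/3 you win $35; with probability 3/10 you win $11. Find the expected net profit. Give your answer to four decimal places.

E[payout] = 46·11/30 + 35·1/3 + 11·3/10
 = 253/15 + 35/3 + 33/10
 = 191/6
Net = 191/6 - 19 = 77/6

12.8333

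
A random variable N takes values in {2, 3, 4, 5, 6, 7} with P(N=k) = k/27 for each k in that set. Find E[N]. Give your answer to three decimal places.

E[N] = Σ n·P(N=n)
 = 2·2/27 + 3·1/9 + 4·4/27 + 5·5/27 + 6·2/9 + 7·7/27
 = 4/27 + 1/3 + 16/27 + 25/27 + 4/3 + 49/27
 = 139/27

5.148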